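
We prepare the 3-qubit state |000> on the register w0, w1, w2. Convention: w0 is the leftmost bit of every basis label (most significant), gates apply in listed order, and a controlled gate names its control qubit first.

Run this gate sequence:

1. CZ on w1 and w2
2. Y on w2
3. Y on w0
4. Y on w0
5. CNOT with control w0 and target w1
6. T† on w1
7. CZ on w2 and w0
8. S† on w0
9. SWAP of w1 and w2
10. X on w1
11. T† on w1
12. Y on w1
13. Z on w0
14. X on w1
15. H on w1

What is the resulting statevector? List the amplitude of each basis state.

The final amplitudes are -sqrt(2)/2 on |000>, -sqrt(2)/2 on |010>, and 0 on every other basis state.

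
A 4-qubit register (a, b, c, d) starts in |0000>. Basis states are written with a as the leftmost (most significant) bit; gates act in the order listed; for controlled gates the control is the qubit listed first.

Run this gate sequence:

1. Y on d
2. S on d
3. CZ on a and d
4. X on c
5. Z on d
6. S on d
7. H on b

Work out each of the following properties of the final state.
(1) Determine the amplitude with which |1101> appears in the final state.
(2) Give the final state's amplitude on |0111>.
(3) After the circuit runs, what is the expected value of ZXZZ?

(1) The amplitude on |1101> is 0.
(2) |0111> carries amplitude sqrt(2)*I/2 in the final state.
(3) In the final state, ZXZZ has expectation 1.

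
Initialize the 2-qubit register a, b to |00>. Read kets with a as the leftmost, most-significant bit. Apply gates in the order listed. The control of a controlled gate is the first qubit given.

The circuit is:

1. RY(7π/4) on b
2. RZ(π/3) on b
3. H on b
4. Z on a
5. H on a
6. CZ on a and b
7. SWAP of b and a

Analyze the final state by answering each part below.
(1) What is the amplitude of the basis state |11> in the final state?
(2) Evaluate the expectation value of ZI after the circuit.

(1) The final state's coefficient on |11> equals (sqrt(2 - sqrt(2)) - sqrt(sqrt(2) + 2)*exp(2*I*pi/3))*exp(I*pi/6)/4.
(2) In the final state, ZI has expectation -sqrt(2)/4.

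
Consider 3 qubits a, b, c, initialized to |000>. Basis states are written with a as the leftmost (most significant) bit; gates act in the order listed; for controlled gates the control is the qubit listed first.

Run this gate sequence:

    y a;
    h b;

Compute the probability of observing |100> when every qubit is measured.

The probability of measuring |100> is 1/2.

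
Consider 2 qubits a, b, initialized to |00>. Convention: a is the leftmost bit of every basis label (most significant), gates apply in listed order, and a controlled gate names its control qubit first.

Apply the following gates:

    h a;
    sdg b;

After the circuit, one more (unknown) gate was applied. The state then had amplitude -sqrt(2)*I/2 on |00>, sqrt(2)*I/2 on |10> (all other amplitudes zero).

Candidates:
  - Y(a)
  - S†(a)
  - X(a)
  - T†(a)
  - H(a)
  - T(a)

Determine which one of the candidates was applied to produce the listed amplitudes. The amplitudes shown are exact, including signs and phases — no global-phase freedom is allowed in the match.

The applied gate was Y(a).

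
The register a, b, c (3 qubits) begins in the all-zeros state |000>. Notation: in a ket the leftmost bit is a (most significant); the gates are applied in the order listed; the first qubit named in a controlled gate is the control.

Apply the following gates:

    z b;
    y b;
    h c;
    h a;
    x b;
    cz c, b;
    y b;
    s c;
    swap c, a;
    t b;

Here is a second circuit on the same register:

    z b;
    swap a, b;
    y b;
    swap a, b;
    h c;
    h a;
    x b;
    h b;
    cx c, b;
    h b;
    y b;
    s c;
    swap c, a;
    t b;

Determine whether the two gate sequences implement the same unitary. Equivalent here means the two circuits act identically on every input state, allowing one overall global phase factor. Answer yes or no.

No, they are not equivalent — no single phase factor reconciles the two unitaries.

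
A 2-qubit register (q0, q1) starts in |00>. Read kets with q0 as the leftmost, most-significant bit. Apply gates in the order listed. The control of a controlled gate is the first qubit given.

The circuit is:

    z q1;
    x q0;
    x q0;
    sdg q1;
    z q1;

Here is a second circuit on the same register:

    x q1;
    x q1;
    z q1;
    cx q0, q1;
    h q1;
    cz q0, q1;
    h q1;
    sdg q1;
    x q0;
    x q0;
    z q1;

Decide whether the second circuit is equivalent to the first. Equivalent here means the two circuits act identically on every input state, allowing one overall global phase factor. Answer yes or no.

Yes: on every input state the two circuits agree up to one overall phase factor.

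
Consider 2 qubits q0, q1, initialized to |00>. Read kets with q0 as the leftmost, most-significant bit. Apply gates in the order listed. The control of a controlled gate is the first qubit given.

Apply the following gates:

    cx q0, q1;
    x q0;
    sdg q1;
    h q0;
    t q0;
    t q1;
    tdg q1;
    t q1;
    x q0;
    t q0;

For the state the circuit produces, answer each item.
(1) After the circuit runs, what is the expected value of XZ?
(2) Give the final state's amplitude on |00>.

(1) In the final state, XZ has expectation -1.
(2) |00> carries amplitude -sqrt(2)*exp(I*pi/4)/2 in the final state.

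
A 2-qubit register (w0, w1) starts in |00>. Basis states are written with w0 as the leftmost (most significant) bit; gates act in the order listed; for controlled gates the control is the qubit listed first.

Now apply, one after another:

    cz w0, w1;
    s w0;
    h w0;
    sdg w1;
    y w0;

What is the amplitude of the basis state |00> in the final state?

The final state's coefficient on |00> equals -sqrt(2)*I/2.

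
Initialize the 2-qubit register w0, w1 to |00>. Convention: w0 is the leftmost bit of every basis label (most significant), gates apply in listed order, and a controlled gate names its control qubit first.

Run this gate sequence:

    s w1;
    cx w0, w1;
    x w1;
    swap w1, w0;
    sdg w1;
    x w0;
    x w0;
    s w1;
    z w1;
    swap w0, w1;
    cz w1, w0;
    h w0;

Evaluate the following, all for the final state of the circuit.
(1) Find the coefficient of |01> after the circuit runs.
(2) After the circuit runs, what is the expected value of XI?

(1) |01> carries amplitude sqrt(2)/2 in the final state.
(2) In the final state, XI has expectation 1.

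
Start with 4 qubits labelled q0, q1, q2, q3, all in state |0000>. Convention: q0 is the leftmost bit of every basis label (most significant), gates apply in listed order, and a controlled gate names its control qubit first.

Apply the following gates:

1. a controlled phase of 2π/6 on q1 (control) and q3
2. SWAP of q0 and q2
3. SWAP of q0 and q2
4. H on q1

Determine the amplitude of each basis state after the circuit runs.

After the circuit, the state carries amplitude sqrt(2)/2 on |0000>, sqrt(2)/2 on |0100>, and 0 on every other basis state. Key observation: steps 2-3 multiply out to the identity, so the circuit reduces to the remaining gates.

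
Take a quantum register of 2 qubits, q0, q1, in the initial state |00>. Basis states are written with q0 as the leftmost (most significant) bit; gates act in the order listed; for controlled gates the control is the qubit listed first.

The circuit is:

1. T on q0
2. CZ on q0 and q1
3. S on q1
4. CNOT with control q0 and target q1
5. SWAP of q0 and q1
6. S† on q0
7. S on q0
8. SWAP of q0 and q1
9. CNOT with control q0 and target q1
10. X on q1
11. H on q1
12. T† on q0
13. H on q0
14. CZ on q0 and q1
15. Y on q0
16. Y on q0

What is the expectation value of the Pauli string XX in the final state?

In the final state, XX has expectation 0. Key observation: steps 4-9 multiply out to the identity, so the circuit reduces to the remaining gates.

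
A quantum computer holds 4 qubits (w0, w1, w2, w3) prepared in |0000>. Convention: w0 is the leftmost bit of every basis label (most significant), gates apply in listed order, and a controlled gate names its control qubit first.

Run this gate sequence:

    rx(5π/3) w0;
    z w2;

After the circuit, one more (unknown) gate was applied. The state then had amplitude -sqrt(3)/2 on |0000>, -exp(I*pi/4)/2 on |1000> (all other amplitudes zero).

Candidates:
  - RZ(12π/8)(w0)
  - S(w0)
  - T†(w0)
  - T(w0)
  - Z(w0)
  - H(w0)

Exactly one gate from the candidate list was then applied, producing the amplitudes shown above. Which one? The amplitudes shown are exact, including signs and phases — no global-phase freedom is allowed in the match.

The unique candidate consistent with the amplitudes is T†(w0).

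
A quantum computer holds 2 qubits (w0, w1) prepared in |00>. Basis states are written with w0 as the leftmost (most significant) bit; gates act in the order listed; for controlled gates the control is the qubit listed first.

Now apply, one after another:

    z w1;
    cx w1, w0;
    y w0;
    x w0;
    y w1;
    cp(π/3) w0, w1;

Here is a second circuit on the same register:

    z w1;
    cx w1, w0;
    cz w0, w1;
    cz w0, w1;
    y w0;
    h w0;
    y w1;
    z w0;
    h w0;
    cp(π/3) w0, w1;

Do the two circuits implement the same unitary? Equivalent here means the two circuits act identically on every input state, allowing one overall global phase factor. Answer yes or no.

Yes: on every input state the two circuits agree up to one overall phase factor.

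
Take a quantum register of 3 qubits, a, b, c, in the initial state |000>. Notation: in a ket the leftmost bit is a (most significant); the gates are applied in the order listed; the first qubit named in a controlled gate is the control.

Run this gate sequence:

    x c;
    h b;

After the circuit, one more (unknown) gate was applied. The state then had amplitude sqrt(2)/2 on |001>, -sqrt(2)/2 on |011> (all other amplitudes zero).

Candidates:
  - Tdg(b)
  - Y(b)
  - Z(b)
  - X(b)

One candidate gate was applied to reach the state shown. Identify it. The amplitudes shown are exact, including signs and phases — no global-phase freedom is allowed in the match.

The applied gate was Z(b).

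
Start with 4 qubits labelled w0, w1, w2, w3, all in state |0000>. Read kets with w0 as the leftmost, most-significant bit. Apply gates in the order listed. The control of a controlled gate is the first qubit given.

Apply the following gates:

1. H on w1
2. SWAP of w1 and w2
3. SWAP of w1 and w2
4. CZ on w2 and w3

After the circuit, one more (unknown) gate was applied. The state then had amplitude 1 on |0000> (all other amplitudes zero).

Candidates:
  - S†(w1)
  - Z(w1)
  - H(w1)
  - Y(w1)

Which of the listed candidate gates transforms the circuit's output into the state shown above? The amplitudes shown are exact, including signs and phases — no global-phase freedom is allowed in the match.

The applied gate was H(w1).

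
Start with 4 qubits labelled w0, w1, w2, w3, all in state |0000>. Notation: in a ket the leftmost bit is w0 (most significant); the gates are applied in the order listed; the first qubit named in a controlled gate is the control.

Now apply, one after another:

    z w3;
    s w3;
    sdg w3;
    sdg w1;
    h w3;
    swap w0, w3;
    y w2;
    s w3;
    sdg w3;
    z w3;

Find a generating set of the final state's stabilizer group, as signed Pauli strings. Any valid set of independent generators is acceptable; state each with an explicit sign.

One valid set of independent stabilizer generators is +XIII, +IZII, -IIZI, +IIIZ (any independent generating set of the same group is equally correct).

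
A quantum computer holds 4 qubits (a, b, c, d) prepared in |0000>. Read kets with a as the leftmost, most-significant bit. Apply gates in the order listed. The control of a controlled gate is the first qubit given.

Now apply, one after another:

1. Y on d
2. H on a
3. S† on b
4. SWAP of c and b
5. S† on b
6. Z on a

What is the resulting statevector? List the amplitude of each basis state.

The resulting statevector has amplitude sqrt(2)*I/2 on |0001>, -sqrt(2)*I/2 on |1001>, and 0 on every other basis state.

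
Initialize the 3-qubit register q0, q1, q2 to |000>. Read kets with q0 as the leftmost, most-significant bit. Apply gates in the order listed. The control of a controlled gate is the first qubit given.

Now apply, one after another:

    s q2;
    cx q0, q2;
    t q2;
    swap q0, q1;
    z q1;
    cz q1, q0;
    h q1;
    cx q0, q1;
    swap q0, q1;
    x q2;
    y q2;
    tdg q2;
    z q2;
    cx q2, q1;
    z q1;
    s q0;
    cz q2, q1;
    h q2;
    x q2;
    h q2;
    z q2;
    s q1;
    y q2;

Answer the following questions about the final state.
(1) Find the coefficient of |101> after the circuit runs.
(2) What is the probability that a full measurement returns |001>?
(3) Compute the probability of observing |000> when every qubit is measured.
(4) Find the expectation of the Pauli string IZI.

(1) |101> carries amplitude sqrt(2)*I/2 in the final state. Key observation: the block from step 18 through step 21 cancels to the identity and can be dropped.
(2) A full measurement returns |001> with probability 1/2.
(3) The probability of measuring |000> is 0.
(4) In the final state, IZI has expectation 1.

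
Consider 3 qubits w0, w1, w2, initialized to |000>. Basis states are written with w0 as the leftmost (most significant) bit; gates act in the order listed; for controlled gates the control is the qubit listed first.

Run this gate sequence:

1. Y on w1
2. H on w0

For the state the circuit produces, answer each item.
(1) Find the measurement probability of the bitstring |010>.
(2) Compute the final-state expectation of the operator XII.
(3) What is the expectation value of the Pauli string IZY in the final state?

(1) Outcome |010> occurs with probability 1/2.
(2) The expectation value of XII is 1.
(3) The expectation value of IZY is 0.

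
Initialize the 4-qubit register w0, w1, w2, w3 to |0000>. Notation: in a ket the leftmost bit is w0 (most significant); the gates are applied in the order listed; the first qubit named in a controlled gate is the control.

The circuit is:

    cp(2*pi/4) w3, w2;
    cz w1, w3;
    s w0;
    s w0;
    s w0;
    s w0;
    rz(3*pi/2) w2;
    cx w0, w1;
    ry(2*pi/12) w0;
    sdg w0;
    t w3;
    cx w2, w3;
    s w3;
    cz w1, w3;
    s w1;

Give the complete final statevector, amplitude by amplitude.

After the circuit, the state carries amplitude (-sqrt(6) - sqrt(2))*exp(I*pi/4)/4 on |0000>, (-sqrt(2) + sqrt(6))*exp(3*I*pi/4)/4 on |1000>, and 0 on every other basis state. Key observation: the block from step 3 through step 6 cancels to the identity and can be dropped.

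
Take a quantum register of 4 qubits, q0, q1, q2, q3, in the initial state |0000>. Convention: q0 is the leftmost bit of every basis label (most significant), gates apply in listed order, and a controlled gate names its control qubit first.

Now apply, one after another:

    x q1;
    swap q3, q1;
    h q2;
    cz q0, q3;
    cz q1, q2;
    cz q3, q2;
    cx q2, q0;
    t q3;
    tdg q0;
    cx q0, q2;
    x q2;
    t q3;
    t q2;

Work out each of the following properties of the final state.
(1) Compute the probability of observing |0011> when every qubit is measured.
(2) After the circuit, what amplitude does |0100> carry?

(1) A full measurement returns |0011> with probability 1/2.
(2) The amplitude on |0100> is 0.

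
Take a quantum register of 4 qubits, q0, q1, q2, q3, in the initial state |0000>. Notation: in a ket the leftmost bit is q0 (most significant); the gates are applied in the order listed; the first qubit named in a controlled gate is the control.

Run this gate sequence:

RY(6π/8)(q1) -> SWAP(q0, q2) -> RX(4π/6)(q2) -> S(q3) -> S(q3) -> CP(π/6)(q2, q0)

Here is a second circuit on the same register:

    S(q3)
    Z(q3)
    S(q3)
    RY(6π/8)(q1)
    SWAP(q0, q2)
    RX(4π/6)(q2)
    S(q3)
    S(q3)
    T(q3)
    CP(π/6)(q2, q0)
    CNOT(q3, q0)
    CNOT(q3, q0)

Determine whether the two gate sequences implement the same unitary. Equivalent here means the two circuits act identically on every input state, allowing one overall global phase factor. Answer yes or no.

No: there is an input state on which the two circuits produce genuinely different outputs (not merely differing by a phase).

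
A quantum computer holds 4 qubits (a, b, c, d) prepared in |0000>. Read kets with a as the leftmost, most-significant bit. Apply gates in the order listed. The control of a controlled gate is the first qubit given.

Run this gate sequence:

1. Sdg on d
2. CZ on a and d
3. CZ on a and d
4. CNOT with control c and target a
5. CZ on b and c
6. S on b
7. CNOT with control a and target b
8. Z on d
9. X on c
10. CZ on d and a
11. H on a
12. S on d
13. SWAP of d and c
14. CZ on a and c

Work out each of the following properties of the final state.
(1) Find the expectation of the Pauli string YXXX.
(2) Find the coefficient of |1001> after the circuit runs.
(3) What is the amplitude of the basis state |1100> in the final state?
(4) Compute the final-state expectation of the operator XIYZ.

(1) The observable YXXX averages to 0. Key observation: steps 2-3 multiply out to the identity, so the circuit reduces to the remaining gates.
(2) The amplitude on |1001> is sqrt(2)/2.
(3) The amplitude on |1100> is 0.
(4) In the final state, XIYZ has expectation 0.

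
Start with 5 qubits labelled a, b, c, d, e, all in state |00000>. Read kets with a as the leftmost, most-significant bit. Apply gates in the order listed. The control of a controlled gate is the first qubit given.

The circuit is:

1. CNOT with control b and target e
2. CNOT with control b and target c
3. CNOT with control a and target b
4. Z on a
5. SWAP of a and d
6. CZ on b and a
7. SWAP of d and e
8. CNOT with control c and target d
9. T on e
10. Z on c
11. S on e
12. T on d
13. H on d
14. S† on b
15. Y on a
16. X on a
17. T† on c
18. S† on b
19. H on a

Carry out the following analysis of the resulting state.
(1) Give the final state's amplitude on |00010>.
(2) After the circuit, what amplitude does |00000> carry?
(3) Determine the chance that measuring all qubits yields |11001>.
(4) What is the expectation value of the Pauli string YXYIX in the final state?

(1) |00010> carries amplitude I/2 in the final state.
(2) The amplitude on |00000> is I/2.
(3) The probability of measuring |11001> is 0.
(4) In the final state, YXYIX has expectation 0.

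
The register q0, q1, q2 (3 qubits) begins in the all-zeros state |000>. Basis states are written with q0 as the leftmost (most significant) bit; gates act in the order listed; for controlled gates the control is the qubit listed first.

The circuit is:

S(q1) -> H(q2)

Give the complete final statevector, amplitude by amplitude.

The final amplitudes are sqrt(2)/2 on |000>, sqrt(2)/2 on |001>, and 0 on every other basis state.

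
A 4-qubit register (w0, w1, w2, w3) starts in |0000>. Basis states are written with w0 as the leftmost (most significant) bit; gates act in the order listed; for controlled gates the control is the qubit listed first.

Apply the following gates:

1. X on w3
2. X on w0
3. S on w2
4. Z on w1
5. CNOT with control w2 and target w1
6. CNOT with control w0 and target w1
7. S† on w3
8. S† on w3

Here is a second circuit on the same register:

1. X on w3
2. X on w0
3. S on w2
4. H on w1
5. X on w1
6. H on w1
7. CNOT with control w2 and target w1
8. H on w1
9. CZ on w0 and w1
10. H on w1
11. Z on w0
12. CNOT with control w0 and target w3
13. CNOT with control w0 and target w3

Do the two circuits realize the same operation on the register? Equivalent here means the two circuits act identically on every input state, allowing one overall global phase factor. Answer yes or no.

No — the two circuits implement different unitaries, even allowing a global phase.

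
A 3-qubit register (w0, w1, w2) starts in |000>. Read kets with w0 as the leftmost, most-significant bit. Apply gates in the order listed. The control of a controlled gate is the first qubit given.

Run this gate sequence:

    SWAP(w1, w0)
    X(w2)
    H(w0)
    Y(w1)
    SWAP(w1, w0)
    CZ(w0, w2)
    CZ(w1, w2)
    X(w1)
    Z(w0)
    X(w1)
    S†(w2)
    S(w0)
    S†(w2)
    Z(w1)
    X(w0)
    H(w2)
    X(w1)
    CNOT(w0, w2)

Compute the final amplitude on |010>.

The final state's coefficient on |010> equals 1/2.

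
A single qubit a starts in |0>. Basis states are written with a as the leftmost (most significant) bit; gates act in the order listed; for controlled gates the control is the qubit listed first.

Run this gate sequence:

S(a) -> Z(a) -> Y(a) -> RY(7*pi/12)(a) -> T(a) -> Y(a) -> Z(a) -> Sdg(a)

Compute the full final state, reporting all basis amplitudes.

The resulting statevector has amplitude (-sqrt(2 - sqrt(2))/4 + sqrt(3*sqrt(2) + 6)/4)*exp(I*pi/4) on |0>, I*sqrt(6 - 3*sqrt(2))/4 + I*sqrt(sqrt(2) + 2)/4 on |1>.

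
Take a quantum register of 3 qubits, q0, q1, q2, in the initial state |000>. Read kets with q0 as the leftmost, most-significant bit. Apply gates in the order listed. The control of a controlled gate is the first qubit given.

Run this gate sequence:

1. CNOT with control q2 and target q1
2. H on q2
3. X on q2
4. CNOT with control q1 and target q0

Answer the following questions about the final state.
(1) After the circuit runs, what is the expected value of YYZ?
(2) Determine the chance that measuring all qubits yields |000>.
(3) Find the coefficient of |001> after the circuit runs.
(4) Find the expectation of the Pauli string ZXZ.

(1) The observable YYZ averages to 0.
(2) Outcome |000> occurs with probability 1/2.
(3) The final state's coefficient on |001> equals sqrt(2)/2.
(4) The observable ZXZ averages to 0.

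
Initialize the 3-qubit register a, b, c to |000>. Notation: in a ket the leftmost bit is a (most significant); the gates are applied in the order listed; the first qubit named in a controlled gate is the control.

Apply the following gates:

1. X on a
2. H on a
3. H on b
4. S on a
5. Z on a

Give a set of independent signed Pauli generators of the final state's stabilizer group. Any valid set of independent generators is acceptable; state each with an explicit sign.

The stabilizer group can be generated by +YII, +IXI, +IIZ, among other valid generating sets.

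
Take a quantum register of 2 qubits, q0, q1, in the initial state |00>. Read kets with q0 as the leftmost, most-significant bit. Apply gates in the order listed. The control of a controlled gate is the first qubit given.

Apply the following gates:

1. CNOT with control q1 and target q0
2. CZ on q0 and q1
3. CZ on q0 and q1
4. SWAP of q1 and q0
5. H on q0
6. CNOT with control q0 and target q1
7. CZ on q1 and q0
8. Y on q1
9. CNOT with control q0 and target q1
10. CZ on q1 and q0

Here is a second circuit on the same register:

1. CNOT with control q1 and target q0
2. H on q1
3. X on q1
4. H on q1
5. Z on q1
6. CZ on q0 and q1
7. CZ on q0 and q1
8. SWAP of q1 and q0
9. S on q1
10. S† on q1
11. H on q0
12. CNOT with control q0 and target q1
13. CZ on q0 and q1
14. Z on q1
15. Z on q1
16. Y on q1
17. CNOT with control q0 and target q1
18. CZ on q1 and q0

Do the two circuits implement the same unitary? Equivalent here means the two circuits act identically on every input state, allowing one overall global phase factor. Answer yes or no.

Yes, they are equivalent — the unitaries differ by at most a global phase.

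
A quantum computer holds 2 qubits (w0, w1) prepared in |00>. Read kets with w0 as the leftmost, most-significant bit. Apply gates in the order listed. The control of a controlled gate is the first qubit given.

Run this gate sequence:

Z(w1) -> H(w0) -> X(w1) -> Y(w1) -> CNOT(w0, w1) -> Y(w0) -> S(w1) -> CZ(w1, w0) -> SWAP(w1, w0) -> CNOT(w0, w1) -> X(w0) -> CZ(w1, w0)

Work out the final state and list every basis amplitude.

After the circuit, the state carries amplitude 0 on |00>, -sqrt(2)*I/2 on |01>, 0 on |10>, -sqrt(2)/2 on |11>.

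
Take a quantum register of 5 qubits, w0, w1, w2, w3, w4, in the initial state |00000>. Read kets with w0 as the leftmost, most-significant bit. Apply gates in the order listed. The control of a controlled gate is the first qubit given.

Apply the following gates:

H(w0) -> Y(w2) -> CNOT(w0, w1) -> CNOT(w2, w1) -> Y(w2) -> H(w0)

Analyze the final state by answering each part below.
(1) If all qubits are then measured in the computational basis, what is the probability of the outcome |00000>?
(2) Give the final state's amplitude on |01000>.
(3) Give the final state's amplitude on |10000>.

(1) Outcome |00000> occurs with probability 1/4.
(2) The final state's coefficient on |01000> equals 1/2.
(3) The final state's coefficient on |10000> equals -1/2.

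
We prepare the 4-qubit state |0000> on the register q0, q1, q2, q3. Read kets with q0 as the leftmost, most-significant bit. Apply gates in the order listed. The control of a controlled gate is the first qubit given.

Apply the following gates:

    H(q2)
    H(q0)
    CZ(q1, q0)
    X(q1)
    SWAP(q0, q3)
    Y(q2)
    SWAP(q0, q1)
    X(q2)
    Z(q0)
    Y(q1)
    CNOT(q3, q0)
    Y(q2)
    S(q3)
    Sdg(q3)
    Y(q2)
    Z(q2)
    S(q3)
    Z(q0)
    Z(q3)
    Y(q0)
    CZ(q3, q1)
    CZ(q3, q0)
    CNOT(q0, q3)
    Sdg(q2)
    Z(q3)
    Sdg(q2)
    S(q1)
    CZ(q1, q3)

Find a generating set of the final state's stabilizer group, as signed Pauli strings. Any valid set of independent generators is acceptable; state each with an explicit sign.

The stabilizer group can be generated by -YIII, -IIXI, -IZII, +IIIZ, among other valid generating sets.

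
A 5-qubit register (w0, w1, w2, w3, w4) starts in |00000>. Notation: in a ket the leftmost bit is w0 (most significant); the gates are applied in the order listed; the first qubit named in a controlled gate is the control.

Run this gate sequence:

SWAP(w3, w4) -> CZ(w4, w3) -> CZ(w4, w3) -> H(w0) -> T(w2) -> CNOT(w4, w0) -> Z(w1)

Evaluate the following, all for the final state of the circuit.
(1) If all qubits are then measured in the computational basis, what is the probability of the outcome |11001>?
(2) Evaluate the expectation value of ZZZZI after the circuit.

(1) Outcome |11001> occurs with probability 0. Key observation: gates 2-3 undo each other exactly, leaving only the rest of the circuit to track.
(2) The observable ZZZZI averages to 0.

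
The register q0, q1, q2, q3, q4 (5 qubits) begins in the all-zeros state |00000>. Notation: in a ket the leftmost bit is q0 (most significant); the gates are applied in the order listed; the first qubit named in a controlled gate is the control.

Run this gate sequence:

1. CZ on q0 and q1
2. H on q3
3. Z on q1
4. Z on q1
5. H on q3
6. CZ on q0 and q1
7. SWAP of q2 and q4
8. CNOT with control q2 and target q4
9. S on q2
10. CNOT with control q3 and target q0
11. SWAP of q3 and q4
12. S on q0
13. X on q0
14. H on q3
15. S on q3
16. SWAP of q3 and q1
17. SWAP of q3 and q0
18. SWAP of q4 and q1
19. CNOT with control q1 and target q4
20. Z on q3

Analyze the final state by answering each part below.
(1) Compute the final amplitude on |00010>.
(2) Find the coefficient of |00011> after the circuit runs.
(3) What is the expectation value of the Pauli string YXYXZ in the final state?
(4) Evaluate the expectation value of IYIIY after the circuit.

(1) The amplitude on |00010> is -sqrt(2)/2. Key observation: steps 1-6 multiply out to the identity, so the circuit reduces to the remaining gates.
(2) |00011> carries amplitude -sqrt(2)*I/2 in the final state.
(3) The observable YXYXZ averages to 0.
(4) In the final state, IYIIY has expectation 0.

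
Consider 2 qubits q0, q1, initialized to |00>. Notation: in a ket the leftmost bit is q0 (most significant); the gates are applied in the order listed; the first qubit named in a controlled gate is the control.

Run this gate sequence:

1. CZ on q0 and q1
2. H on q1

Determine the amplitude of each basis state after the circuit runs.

The final amplitudes are sqrt(2)/2 on |00>, sqrt(2)/2 on |01>, 0 on |10>, 0 on |11>.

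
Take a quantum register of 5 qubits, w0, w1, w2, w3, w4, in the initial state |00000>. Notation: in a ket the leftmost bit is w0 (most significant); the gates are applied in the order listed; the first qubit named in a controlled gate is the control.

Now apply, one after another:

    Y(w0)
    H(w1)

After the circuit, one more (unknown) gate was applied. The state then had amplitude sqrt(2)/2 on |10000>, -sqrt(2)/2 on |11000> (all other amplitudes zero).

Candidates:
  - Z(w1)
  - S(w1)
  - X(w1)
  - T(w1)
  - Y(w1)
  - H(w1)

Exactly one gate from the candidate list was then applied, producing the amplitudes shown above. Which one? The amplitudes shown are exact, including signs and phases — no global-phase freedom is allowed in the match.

It was Y(w1) that produced the state shown.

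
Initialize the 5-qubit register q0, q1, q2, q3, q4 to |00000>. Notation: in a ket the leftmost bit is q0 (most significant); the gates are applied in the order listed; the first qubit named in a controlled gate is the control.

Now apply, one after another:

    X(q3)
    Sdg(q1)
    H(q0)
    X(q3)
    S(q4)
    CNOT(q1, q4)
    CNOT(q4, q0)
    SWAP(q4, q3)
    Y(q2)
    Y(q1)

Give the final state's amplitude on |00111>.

The amplitude on |00111> is 0.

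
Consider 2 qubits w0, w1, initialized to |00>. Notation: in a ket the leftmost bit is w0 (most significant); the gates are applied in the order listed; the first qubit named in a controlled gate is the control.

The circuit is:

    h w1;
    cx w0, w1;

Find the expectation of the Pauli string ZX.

In the final state, ZX has expectation 1.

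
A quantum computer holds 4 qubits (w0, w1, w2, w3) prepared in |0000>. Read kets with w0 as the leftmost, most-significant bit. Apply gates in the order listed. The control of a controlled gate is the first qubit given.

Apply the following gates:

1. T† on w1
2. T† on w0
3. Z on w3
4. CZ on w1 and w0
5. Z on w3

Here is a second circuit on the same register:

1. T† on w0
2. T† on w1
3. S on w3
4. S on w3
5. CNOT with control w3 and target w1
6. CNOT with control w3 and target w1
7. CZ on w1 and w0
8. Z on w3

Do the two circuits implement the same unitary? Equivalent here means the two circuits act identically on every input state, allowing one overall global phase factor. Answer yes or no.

Yes: on every input state the two circuits agree up to one overall phase factor.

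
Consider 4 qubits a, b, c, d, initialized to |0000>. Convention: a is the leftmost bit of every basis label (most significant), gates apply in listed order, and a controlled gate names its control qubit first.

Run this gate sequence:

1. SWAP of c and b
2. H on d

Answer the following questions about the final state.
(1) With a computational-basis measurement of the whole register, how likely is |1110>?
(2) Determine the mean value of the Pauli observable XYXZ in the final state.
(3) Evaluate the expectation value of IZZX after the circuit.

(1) A full measurement returns |1110> with probability 0.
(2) The observable XYXZ averages to 0.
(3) In the final state, IZZX has expectation 1.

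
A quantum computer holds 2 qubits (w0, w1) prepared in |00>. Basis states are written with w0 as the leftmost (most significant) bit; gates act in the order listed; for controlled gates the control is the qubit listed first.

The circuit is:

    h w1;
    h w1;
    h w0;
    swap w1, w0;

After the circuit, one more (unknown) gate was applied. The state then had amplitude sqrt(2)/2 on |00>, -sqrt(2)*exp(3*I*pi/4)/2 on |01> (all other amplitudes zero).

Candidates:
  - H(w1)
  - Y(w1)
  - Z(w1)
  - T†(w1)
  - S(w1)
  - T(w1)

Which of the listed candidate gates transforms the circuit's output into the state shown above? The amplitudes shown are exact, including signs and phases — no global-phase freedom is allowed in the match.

It was T†(w1) that produced the state shown. Key observation: the block from step 1 through step 2 cancels to the identity and can be dropped.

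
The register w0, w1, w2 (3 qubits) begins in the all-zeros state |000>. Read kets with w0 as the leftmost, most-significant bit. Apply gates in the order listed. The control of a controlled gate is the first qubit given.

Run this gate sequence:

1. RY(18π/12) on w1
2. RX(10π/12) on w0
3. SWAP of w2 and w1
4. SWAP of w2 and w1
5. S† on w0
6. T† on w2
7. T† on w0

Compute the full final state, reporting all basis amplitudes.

The final amplitudes are 1/4 - sqrt(3)/4 on |000>, 0 on |001>, -1/4 + sqrt(3)/4 on |010>, 0 on |011>, (-sqrt(3) - 1)*exp(3*I*pi/4)/4 on |100>, 0 on |101>, (1 + sqrt(3))*exp(3*I*pi/4)/4 on |110>, 0 on |111>. Key observation: the block from step 3 through step 4 cancels to the identity and can be dropped.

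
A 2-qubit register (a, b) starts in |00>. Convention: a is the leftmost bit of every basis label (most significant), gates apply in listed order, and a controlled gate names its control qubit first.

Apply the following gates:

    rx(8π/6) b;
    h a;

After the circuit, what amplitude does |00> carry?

|00> carries amplitude -sqrt(2)/4 in the final state.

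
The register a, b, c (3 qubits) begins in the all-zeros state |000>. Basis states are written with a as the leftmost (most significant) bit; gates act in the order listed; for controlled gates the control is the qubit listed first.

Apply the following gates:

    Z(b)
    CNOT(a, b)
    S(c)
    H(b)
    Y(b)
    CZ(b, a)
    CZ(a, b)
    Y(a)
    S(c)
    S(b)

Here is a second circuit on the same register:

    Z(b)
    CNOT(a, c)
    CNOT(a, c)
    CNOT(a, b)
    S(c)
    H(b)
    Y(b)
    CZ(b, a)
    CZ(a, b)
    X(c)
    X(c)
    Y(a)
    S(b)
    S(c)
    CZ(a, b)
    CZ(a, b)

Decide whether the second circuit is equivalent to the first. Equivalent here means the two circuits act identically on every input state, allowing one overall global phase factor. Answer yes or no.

Yes — the two circuits implement the same unitary up to a global phase.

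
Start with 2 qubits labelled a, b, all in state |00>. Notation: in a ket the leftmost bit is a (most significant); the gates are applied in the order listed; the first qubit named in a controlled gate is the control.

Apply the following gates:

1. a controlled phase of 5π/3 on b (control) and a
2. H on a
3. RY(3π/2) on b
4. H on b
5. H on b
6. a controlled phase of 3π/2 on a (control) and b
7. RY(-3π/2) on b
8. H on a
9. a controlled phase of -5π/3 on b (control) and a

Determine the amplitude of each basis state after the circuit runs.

After the circuit, the state carries amplitude 3/4 - I/4 on |00>, 1/4 + I/4 on |01>, 1/4 + I/4 on |10>, -exp(I*pi/3)/4 - exp(5*I*pi/6)/4 on |11>.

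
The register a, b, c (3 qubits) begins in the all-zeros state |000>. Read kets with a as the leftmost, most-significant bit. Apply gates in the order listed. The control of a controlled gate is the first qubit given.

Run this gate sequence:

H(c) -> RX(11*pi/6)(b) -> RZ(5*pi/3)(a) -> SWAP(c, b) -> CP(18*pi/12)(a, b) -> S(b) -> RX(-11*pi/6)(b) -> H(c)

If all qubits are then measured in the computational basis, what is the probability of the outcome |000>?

A full measurement returns |000> with probability 3/8.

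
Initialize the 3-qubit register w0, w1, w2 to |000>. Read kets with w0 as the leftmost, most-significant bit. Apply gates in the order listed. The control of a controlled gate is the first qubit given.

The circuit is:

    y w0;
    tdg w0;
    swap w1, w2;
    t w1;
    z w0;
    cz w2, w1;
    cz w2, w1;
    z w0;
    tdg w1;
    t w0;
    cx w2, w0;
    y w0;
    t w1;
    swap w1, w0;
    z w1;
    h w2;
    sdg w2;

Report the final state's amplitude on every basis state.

After the circuit, the state carries amplitude sqrt(2)/2 on |000>, -sqrt(2)*I/2 on |001>, and 0 on every other basis state. Key observation: the block from step 4 through step 9 cancels to the identity and can be dropped.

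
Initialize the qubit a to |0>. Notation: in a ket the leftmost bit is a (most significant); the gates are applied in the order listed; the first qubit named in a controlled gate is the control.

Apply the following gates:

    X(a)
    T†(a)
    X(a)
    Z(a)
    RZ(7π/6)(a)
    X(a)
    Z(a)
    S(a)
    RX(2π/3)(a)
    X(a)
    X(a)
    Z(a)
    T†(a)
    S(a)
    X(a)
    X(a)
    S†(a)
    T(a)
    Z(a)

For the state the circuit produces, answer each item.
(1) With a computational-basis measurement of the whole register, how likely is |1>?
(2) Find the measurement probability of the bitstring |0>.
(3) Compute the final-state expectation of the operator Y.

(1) Outcome |1> occurs with probability 1/4. Key observation: the block from step 12 through step 19 cancels to the identity and can be dropped.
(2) The probability of measuring |0> is 3/4.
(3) In the final state, Y has expectation sqrt(3)/2.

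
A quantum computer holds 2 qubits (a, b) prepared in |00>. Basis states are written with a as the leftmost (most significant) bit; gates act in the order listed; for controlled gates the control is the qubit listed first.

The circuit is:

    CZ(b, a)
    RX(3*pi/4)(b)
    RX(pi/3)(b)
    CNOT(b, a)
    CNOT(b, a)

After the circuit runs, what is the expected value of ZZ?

The observable ZZ averages to -sqrt(6)/4 - sqrt(2)/4. Key observation: gates 4-5 undo each other exactly, leaving only the rest of the circuit to track.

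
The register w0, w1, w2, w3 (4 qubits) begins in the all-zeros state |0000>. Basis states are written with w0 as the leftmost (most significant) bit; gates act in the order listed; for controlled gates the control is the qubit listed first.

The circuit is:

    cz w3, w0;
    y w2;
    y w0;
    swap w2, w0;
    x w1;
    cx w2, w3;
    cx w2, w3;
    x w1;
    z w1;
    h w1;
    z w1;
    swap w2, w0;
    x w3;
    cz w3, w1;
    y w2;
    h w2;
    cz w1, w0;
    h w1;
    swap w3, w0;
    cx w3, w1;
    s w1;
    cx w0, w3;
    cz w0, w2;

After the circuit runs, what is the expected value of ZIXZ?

In the final state, ZIXZ has expectation 1. Key observation: gates 5-8 undo each other exactly, leaving only the rest of the circuit to track.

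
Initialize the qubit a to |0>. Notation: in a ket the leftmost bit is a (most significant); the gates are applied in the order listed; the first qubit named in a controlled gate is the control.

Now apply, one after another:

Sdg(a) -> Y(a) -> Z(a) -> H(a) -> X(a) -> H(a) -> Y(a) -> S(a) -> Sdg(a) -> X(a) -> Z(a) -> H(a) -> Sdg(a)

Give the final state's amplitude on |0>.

The amplitude on |0> is -sqrt(2)/2.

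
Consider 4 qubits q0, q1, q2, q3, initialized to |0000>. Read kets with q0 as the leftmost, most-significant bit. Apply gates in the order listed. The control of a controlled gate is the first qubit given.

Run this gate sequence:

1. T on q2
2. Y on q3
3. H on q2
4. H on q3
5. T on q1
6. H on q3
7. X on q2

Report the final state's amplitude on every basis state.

After the circuit, the state carries amplitude sqrt(2)*I/2 on |0001>, sqrt(2)*I/2 on |0011>, and 0 on every other basis state.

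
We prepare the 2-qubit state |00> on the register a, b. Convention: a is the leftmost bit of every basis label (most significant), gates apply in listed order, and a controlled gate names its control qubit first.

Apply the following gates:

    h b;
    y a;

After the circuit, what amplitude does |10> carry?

The amplitude on |10> is sqrt(2)*I/2.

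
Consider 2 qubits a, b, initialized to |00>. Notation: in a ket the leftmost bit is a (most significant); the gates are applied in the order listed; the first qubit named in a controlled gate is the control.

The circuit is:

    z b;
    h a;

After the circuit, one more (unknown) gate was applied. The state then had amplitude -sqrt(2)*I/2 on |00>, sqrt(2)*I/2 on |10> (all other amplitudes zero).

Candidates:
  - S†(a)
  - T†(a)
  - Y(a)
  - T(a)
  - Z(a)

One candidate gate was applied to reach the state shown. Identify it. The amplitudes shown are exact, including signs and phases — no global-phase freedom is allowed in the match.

It was Y(a) that produced the state shown.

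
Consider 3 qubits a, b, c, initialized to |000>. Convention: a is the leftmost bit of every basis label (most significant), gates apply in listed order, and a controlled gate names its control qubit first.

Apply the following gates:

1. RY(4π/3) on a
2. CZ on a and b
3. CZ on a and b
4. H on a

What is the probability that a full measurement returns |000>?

A full measurement returns |000> with probability 1/2 - sqrt(3)/4. Key observation: gates 2-3 undo each other exactly, leaving only the rest of the circuit to track.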